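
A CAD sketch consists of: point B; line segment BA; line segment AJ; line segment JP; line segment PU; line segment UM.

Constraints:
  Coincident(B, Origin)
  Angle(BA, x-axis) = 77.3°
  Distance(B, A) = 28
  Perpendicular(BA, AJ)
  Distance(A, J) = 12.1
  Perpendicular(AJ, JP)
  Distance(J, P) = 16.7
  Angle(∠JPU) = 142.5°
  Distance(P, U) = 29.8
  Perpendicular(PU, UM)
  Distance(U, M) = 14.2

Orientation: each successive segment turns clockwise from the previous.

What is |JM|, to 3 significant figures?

43.2

∠JPU = 142.5° gives PU at -140° from the x-axis; with |PU| = 29.8, U = (-8.61, -10.7). The perpendicularity gives UM at right angles to PU, so UM runs at 130°; with |UM| = 14.2, M = (-17.7, 0.198). Then |JM| = |M − J| = 43.2.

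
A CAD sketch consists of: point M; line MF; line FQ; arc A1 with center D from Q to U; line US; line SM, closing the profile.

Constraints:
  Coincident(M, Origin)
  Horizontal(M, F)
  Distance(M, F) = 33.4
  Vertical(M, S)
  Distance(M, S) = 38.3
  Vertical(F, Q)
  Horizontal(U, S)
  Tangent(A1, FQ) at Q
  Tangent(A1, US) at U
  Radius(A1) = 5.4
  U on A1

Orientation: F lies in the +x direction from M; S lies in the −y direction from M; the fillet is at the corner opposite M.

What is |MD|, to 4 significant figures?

43.20

M is at the origin; M and F share the same y with |MF| = 33.4 and F on the +x side, so F = (33.40, 0.000). M and S share the same x with |MS| = 38.3 and S on the −y side, so S = (0.000, -38.30). The virtual corner opposite M is at (33.40, -38.30). A1 meets FQ tangentially, so DQ is at right angles to FQ and the tangent condition forces DU to be normal to US, with radius 5.4, so the center D sits 5.4 in from both sides at D = (28.00, -32.90). Then |MD| = |D − M| = 43.20.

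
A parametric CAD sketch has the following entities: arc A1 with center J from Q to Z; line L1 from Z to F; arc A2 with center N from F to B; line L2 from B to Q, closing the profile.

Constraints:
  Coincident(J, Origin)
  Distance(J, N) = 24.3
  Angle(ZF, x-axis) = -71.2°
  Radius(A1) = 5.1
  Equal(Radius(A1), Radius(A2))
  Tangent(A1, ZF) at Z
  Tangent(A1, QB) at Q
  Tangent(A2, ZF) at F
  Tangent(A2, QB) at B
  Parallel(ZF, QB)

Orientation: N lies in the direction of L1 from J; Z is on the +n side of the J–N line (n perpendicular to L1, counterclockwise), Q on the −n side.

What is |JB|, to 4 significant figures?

24.83

The slot axis is L1's direction at -71.2°, so u = (cos -71.2°, sin -71.2°) = (0.3223, -0.9466) and n = (−sin -71.2°, cos -71.2°) = (0.9466, 0.3223). J is at the origin and N lies 24.3 along u from J, so N = 24.3·u = (7.831, -23.00). Tangency of A1 to both parallel lines with radius 5.1 puts Z and Q at J ± 5.1·n: Z = (4.828, 1.644), Q = (-4.828, -1.644). Equal radii place F and B the same way about N: F = N + 5.1·n = (12.66, -21.36), B = N − 5.1·n = (3.003, -24.65). Then |JB| = |B − J| = 24.83.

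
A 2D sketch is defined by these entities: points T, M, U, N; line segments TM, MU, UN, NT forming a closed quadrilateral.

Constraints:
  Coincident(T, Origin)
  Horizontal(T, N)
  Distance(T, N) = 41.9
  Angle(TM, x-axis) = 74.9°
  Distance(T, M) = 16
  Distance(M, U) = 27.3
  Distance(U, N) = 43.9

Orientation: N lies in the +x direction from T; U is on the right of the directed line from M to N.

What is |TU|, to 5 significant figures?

11.464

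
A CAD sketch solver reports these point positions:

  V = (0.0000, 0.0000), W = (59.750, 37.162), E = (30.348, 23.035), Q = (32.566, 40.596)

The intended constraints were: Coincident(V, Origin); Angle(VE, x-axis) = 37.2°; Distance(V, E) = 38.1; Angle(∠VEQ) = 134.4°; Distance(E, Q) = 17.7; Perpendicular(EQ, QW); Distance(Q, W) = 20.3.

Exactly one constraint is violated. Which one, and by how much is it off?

Distance(Q, W) = 20.3 — off by 7.10.

V = (0.00, 0.00) ✓; VE at 37.20° ✓; |VE| = 38.10 ✓; ∠VEQ = 134.4° ✓; |EQ| = 17.70 ✓; ∠(EQ, QW) = 90.00° ✓; |QW| = 27.40 ✗.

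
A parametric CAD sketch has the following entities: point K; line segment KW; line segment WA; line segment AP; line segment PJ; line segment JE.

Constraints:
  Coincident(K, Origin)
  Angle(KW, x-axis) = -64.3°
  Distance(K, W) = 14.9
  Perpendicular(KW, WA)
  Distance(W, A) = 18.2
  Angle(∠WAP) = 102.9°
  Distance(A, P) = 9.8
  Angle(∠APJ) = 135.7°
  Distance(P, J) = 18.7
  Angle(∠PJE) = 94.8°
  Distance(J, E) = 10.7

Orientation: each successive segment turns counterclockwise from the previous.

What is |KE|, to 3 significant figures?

5.92

∠APJ = 135.7° gives PJ at 147° from the x-axis; with |PJ| = 18.7, J = (4.99, 14.2). ∠PJE = 94.8° gives JE at -128° from the x-axis; with |JE| = 10.7, E = (-1.55, 5.71). Then |KE| = |E − K| = 5.92.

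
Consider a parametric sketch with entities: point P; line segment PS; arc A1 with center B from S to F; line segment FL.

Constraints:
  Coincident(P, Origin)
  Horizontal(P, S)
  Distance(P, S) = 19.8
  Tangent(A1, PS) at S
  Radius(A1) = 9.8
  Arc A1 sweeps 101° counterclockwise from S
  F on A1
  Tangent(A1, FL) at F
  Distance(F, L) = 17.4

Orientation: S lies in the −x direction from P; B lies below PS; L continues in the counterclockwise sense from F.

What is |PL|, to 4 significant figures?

38.83

P is at the origin; P and S share the same y with |PS| = 19.8 and S on the −x side, so S = (-19.80, 0.000). Since A1 is tangent to PS there, BS ⟂ PS, so B = S + (0, -9.8) = (-19.80, -9.800). On A1, S sits at bearing 90° from B; a 101° counterclockwise sweep puts F at bearing 191°, so F = B + 9.8·(cos 191°, sin 191°) = (-29.42, -11.67). The tangent condition forces BF to be normal to FL, so FL runs along (−sin 191°, cos 191°); with |FL| = 17.4, L = (-26.10, -28.75). Then |PL| = |L − P| = 38.83.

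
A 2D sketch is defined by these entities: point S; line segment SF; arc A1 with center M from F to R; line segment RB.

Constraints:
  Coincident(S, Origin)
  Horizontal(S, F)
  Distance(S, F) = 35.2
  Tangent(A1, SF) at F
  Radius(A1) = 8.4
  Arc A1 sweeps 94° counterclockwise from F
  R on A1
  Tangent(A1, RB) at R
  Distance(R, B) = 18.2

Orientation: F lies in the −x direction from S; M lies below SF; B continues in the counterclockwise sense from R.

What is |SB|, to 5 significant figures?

50.267

S is at the origin; SF is horizontal with |SF| = 35.2 and F on the −x side, so F = (-35.200, 0.0000). Since A1 is tangent to SF there, MF ⟂ SF, so M = F + (0, -8.4) = (-35.200, -8.4000). On A1, F sits at bearing 90° from M; a 94° counterclockwise sweep puts R at bearing 184°, so R = M + 8.4·(cos 184°, sin 184°) = (-43.580, -8.9860). The tangent condition forces MR to be normal to RB, so RB runs along (−sin 184°, cos 184°); with |RB| = 18.2, B = (-42.310, -27.142). Then |SB| = |B − S| = 50.267.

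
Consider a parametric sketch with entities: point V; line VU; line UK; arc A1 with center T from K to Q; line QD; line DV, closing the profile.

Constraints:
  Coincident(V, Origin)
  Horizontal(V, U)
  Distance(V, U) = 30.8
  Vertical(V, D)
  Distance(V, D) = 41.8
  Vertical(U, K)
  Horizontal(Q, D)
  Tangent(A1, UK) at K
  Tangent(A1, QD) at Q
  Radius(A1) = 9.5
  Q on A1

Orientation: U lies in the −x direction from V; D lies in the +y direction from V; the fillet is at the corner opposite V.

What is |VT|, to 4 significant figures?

38.69

VD is vertical with |VD| = 41.8 and D on the +y side, so D = (0.000, 41.80). The virtual corner opposite V is at (-30.80, 41.80). A1 meets UK tangentially, so TK is at right angles to UK and tangency of A1 to QD means the radius TQ is perpendicular to QD, with radius 9.5, so the center T sits 9.5 in from both sides at T = (-21.30, 32.30). Then |VT| = |T − V| = 38.69.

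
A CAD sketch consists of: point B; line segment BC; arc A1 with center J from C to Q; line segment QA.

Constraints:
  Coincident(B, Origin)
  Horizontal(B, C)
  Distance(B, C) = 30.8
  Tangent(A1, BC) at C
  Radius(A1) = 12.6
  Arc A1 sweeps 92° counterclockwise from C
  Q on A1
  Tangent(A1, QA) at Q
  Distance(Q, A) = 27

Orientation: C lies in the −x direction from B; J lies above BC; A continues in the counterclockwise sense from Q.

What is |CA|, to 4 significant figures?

41.68

B is at the origin; BC is horizontal with |BC| = 30.8 and C on the −x side, so C = (-30.80, 0.000). A1 meets BC tangentially, so JC is at right angles to BC, so J = C + (0, 12.6) = (-30.80, 12.60). On A1, C sits at bearing -90° from J; a 92° counterclockwise sweep puts Q at bearing 2°, so Q = J + 12.6·(cos 2°, sin 2°) = (-18.21, 13.04). The tangent condition forces JQ to be normal to QA, so QA runs along (−sin 2°, cos 2°); with |QA| = 27.0, A = (-19.15, 40.02). Then |CA| = |A − C| = 41.68.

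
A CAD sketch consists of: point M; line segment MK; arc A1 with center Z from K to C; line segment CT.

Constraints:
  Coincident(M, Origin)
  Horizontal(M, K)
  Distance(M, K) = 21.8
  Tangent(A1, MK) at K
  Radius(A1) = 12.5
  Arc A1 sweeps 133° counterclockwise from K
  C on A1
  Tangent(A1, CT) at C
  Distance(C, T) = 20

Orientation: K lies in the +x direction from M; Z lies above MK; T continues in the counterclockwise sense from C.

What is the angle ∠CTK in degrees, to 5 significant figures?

35.809°

On A1, K sits at bearing -90° from Z; a 133° counterclockwise sweep puts C at bearing 43°, so C = Z + 12.5·(cos 43°, sin 43°) = (30.942, 21.025). Since A1 is tangent to CT there, ZC ⟂ CT, so CT runs along (−sin 43°, cos 43°); with |CT| = 20.0, T = (17.302, 35.652). Then cos ∠CTK = TC·TK / (|TC||TK|), giving 35.809°.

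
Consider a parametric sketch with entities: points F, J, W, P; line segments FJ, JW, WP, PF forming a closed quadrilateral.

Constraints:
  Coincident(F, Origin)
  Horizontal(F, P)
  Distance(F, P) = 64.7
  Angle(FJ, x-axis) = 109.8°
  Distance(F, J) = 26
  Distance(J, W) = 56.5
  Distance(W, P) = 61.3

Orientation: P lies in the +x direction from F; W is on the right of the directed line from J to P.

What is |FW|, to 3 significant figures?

30.5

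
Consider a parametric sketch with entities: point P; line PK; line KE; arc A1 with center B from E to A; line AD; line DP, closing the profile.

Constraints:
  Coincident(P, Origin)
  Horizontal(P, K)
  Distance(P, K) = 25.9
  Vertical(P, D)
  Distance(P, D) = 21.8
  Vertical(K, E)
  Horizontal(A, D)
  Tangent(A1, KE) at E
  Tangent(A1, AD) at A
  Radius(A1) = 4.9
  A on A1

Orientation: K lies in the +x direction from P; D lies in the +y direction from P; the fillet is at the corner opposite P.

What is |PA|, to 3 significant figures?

30.3

P is at the origin; P and K share the same y with |PK| = 25.9 and K on the +x side, so K = (25.9, 0.00). P and D share the same x with |PD| = 21.8 and D on the +y side, so D = (0.00, 21.8). The virtual corner opposite P is at (25.9, 21.8). Tangency of A1 to KE means the radius BE is perpendicular to KE and tangency of A1 to AD means the radius BA is perpendicular to AD, with radius 4.9, so the center B sits 4.9 in from both sides at B = (21.0, 16.9). That places the tangent points at E = (25.9, 16.9) on KE and A = (21.0, 21.8) on AD. Then |PA| = |A − P| = 30.3.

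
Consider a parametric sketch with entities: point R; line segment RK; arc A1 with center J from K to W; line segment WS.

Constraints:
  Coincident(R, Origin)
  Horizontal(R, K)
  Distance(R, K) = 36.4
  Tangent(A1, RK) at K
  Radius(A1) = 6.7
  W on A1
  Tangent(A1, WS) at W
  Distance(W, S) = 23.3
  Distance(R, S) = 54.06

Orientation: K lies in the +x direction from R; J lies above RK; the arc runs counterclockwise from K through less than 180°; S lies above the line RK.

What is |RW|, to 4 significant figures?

43.48

Checks: |JW| = 6.700 ✓; ∠(JW, WS) = 90.00° ✓; |WS| = 23.30 ✓; |RS| = 54.06 ✓.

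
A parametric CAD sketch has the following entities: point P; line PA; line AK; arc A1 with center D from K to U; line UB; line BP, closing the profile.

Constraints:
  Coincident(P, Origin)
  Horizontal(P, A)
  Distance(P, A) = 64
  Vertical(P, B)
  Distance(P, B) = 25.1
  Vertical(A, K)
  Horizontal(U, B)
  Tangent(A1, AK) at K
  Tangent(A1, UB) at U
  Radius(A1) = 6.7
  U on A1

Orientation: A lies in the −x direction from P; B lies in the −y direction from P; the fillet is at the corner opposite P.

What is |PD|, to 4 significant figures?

60.18

P and B share the same x with |PB| = 25.1 and B on the −y side, so B = (0.000, -25.10). The virtual corner opposite P is at (-64.00, -25.10). Tangency of A1 to AK means the radius DK is perpendicular to AK and since A1 is tangent to UB there, DU ⟂ UB, with radius 6.7, so the center D sits 6.7 in from both sides at D = (-57.30, -18.40). Then |PD| = |D − P| = 60.18.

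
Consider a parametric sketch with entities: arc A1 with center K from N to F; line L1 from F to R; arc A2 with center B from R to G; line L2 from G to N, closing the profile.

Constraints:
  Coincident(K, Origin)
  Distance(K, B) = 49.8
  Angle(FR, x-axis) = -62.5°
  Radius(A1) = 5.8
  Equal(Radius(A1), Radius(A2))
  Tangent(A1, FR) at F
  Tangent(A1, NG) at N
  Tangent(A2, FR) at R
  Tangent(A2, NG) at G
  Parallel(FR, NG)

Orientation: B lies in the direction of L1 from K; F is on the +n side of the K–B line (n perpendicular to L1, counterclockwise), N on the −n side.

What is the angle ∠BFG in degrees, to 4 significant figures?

6.469°

Tangency of A1 to both parallel lines with radius 5.8 puts F and N at K ± 5.8·n: F = (5.145, 2.678), N = (-5.145, -2.678). Equal radii place R and G the same way about B: R = B + 5.8·n = (28.14, -41.49), G = B − 5.8·n = (17.85, -46.85). Then cos ∠BFG = FB·FG / (|FB||FG|), giving 6.469°.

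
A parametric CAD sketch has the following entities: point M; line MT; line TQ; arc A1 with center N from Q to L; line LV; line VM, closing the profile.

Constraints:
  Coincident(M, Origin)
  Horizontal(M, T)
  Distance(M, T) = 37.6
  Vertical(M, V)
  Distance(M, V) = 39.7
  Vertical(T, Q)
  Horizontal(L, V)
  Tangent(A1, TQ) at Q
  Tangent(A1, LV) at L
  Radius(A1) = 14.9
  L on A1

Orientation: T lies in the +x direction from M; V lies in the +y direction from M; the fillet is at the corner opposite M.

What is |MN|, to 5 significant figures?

33.620

M is at the origin; M and T share the same y with |MT| = 37.6 and T on the +x side, so T = (37.600, 0.0000). MV is vertical with |MV| = 39.7 and V on the +y side, so V = (0.0000, 39.700). The virtual corner opposite M is at (37.600, 39.700). Tangency of A1 to TQ means the radius NQ is perpendicular to TQ and since A1 is tangent to LV there, NL ⟂ LV, with radius 14.9, so the center N sits 14.9 in from both sides at N = (22.700, 24.800). Then |MN| = |N − M| = 33.620.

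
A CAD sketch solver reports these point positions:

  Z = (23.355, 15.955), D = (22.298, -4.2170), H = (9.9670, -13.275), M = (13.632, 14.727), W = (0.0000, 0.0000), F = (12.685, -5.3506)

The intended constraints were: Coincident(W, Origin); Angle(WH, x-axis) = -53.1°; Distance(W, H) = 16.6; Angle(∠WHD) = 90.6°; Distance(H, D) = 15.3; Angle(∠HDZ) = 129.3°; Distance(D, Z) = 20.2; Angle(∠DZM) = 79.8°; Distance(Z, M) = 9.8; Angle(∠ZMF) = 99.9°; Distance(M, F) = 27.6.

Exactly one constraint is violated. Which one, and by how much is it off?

Distance(M, F) = 27.6 — off by 7.50.

W = (0.00, 0.00) ✓; WH at -53.10° ✓; |WH| = 16.60 ✓; ∠WHD = 90.60° ✓; |HD| = 15.30 ✓; ∠HDZ = 129.3° ✓; |DZ| = 20.20 ✓; ∠DZM = 79.80° ✓; |ZM| = 9.800 ✓; ∠ZMF = 99.90° ✓; |MF| = 20.10 ✗.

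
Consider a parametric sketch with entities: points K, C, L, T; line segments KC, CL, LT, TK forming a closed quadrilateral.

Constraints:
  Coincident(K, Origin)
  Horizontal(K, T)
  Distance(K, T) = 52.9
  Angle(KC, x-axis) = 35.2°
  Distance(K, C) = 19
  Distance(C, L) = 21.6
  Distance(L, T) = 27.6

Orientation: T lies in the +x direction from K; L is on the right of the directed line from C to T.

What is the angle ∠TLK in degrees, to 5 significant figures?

147.49°

Checks: |CL| = 21.60 ✓; |LT| = 27.60 ✓.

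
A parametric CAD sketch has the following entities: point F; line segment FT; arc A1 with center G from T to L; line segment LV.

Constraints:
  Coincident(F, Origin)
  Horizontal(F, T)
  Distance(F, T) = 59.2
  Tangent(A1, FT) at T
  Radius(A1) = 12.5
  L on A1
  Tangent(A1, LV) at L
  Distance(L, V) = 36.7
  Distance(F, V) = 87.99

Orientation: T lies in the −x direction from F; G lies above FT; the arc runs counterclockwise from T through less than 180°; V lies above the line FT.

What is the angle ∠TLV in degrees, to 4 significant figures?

114.9°

F is at the origin; FT is horizontal with |FT| = 59.2 and T on the −x side, so T = (-59.20, 0.000). Tangency of A1 to FT means the radius GT is perpendicular to FT, so G = T + (0, 12.5) = (-59.20, 12.50). Since GL ⟂ LV (tangency), |GV| = √(12.5² + 36.7²) = 38.77 regardless of where L sits on A1. So V lies on both circle(F, 87.99) and circle(G, 38.77); the above-FT intersection is V = (-73.35, 48.59). L is the foot of the tangent from V: L = (-49.66, 20.57).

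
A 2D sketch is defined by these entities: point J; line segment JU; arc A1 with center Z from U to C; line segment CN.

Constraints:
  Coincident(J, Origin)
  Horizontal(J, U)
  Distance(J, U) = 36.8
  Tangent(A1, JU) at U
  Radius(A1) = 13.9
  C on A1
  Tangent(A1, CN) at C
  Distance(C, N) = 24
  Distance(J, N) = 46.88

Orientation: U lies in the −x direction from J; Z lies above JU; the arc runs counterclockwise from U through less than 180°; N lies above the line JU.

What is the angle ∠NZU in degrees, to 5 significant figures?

156.18°

J is at the origin; JU is horizontal with |JU| = 36.8 and U on the −x side, so U = (-36.800, 0.0000). The tangent condition forces ZU to be normal to JU, so Z = U + (0, 13.9) = (-36.800, 13.900). Since ZC ⟂ CN (tangency), |ZN| = √(13.9² + 24.0²) = 27.735 regardless of where C sits on A1. So N lies on both circle(J, 46.88) and circle(Z, 27.735); the above-JU intersection is N = (-25.600, 39.273). C is the foot of the tangent from N: C = (-22.983, 15.416).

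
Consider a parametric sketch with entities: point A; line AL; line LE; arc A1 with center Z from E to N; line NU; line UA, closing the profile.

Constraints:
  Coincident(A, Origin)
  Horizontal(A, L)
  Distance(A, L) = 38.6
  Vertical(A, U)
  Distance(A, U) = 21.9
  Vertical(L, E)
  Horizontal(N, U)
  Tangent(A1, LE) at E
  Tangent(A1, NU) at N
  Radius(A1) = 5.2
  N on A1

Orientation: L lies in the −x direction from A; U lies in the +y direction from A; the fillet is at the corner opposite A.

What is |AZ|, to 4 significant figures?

37.34

AU is vertical with |AU| = 21.9 and U on the +y side, so U = (0.000, 21.90). The virtual corner opposite A is at (-38.60, 21.90). A1 meets LE tangentially, so ZE is at right angles to LE and the tangent condition forces ZN to be normal to NU, with radius 5.2, so the center Z sits 5.2 in from both sides at Z = (-33.40, 16.70). Then |AZ| = |Z − A| = 37.34.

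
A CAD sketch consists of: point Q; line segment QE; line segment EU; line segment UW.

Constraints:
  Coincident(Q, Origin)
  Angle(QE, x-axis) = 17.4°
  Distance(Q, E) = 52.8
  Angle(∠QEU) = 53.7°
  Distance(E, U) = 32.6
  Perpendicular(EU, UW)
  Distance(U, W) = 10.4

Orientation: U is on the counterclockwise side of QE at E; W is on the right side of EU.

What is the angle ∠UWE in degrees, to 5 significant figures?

72.306°

∠QEU = 53.7°, so EU runs at 17.4° + (180° − 53.7°) = 143.70° from the x-axis; with |EU| = 32.6, U = E + 32.6·(cos 143.70°, sin 143.70°) = (24.111, 35.089). The perpendicularity gives UW at right angles to EU; with |UW| = 10.4 on the right of EU, W = U + 10.4·(0.59201, 0.80593) = (30.268, 43.471). Then cos ∠UWE = WU·WE / (|WU||WE|), giving 72.306°.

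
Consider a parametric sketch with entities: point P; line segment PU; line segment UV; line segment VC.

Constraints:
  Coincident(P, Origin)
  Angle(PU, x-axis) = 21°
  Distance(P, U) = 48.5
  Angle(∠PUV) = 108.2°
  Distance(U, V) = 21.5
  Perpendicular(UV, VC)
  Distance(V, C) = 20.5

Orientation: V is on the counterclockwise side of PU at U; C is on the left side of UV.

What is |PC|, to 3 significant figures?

44.7

P is at the origin; PU runs at 21.0° with length 48.5, so U = 48.5·(cos 21.0°, sin 21.0°) = (45.3, 17.4). ∠PUV = 108.2°, so UV runs at 21.0° + (180° − 108.2°) = 92.8° from the x-axis; with |UV| = 21.5, V = U + 21.5·(cos 92.8°, sin 92.8°) = (44.2, 38.9). UV ⟂ VC; with |VC| = 20.5 on the left of UV, C = V + 20.5·(-0.999, -0.0488) = (23.8, 37.9). Then |PC| = |C − P| = 44.7.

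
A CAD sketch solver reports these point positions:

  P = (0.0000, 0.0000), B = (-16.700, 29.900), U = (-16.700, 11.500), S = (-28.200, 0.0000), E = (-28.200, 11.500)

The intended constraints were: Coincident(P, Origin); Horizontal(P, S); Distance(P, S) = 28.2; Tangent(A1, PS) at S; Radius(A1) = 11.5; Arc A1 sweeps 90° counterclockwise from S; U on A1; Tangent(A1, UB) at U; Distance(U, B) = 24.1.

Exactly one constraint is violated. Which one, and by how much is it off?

Distance(U, B) = 24.1 — off by 5.70.

P = (0.00, 0.00) ✓; P.y = 0.00, S.y = 0.00 ✓; |PS| = 28.20 ✓; ∠(ES, SP) = 90.00° ✓; |ES| = 11.50 ✓; bearing(E→U) − bearing(E→S) = 90.00° ✓; |EU| = 11.50 ✓; ∠(EU, UB) = 90.00° ✓; |UB| = 18.40 ✗.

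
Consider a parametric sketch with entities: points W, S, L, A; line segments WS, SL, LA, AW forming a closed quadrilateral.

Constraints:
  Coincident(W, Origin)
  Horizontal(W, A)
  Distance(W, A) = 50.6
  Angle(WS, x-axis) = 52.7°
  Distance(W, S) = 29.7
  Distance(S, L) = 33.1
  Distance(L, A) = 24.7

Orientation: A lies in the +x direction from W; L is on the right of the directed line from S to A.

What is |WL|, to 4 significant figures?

28.47

Checks: |SL| = 33.10 ✓; |LA| = 24.70 ✓.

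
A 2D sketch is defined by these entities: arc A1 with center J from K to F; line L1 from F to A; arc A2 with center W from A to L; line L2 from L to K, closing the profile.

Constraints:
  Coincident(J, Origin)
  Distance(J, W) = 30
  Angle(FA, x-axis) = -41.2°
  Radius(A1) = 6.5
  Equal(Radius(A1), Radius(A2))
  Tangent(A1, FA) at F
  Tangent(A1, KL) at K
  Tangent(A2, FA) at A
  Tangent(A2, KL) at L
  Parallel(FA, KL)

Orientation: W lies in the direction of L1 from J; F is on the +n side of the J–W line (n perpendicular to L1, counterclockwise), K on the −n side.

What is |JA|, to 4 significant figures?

30.70

The slot axis is L1's direction at -41.2°, so u = (cos -41.2°, sin -41.2°) = (0.7524, -0.6587) and n = (−sin -41.2°, cos -41.2°) = (0.6587, 0.7524). J is at the origin and W lies 30.0 along u from J, so W = 30.0·u = (22.57, -19.76). Tangency of A1 to both parallel lines with radius 6.5 puts F and K at J ± 6.5·n: F = (4.281, 4.891), K = (-4.281, -4.891). Equal radii place A and L the same way about W: A = W + 6.5·n = (26.85, -14.87), L = W − 6.5·n = (18.29, -24.65). Then |JA| = |A − J| = 30.70.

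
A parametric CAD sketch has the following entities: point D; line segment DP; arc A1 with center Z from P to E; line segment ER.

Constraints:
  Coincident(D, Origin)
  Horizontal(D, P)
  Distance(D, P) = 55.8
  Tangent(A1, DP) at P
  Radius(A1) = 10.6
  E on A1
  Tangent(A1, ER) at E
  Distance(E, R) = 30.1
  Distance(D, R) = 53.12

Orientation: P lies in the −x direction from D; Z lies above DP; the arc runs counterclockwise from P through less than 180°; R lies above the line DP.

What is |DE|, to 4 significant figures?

46.23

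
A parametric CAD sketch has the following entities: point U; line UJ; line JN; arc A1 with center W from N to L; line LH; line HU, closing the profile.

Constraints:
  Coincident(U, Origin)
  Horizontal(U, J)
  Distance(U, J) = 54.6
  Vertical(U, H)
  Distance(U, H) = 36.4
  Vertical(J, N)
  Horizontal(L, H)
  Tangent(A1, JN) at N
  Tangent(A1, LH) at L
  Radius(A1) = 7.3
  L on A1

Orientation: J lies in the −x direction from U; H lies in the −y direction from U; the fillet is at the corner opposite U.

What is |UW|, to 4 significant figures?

55.53

U is at the origin; U and J share the same y with |UJ| = 54.6 and J on the −x side, so J = (-54.60, 0.000). U and H share the same x with |UH| = 36.4 and H on the −y side, so H = (0.000, -36.40). The virtual corner opposite U is at (-54.60, -36.40). Since A1 is tangent to JN there, WN ⟂ JN and the tangent condition forces WL to be normal to LH, with radius 7.3, so the center W sits 7.3 in from both sides at W = (-47.30, -29.10). Then |UW| = |W − U| = 55.53.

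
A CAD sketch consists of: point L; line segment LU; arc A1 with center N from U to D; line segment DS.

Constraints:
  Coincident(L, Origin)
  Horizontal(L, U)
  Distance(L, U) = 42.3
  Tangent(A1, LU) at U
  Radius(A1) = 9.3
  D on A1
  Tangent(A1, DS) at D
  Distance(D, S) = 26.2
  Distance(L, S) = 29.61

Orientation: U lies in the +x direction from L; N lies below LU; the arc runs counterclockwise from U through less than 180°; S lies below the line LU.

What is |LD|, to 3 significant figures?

35.4

Checks: |LU| = 42.30 ✓; |ND| = 9.300 ✓; ∠(ND, DS) = 90.00° ✓; |DS| = 26.20 ✓; |LS| = 29.61 ✓.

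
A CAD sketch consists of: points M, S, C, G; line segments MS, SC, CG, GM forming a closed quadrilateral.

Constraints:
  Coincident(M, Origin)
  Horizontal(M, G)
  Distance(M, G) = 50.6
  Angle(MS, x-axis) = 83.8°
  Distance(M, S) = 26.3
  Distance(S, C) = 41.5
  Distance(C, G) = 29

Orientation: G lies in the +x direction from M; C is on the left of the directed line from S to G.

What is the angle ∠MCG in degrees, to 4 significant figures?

69.99°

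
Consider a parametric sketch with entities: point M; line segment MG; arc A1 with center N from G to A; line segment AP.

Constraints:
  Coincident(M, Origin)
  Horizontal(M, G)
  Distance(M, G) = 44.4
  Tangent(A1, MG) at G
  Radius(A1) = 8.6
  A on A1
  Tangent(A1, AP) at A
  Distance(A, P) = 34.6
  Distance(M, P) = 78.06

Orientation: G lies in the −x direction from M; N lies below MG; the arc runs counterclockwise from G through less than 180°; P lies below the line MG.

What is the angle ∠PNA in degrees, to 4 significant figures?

76.04°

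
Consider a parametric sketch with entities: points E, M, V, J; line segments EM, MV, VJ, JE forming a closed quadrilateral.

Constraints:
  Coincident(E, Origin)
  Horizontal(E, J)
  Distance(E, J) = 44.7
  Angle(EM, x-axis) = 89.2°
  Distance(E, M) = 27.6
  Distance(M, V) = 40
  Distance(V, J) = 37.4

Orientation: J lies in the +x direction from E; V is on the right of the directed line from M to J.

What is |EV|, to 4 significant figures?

14.62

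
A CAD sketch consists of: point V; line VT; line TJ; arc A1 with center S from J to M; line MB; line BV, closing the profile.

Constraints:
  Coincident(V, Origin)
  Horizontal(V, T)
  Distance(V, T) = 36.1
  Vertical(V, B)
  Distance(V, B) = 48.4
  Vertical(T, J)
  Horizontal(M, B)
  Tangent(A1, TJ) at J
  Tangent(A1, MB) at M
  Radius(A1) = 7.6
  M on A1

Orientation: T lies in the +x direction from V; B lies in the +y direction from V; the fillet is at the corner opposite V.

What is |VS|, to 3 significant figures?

49.8

VB is vertical with |VB| = 48.4 and B on the +y side, so B = (0.00, 48.4). The virtual corner opposite V is at (36.1, 48.4). A1 meets TJ tangentially, so SJ is at right angles to TJ and A1 meets MB tangentially, so SM is at right angles to MB, with radius 7.6, so the center S sits 7.6 in from both sides at S = (28.5, 40.8). Then |VS| = |S − V| = 49.8.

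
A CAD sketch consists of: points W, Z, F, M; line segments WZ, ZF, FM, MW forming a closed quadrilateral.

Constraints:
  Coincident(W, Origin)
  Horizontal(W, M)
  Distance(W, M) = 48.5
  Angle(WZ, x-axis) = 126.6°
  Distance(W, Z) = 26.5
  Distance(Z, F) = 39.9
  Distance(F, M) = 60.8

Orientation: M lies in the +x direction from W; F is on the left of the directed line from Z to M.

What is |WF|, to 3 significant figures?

50.8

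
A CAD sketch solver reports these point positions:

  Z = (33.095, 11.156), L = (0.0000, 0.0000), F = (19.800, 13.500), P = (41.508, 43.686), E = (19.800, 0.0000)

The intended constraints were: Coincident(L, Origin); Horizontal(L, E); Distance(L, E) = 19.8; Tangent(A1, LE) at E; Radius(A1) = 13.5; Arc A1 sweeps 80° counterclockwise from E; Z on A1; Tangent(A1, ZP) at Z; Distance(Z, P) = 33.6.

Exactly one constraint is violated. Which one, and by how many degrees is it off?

Tangent(A1, ZP) at Z — off by 4.50°.

L = (0.00, 0.00) ✓; L.y = 0.00, E.y = 0.00 ✓; |LE| = 19.80 ✓; ∠(FE, EL) = 90.00° ✓; |FE| = 13.50 ✓; bearing(F→Z) − bearing(F→E) = 80.00° ✓; |FZ| = 13.50 ✓; ∠(FZ, ZP) = 94.50° ✗; |ZP| = 33.60 ✓.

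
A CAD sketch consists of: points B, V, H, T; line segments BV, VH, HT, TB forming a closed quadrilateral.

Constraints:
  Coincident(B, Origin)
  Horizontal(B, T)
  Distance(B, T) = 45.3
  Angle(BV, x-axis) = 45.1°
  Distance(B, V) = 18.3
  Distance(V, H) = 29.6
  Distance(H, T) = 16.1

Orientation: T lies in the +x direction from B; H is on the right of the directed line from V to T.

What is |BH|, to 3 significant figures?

33.6

Checks: B.y = 0.00, T.y = 0.00 ✓; |VH| = 29.60 ✓; |HT| = 16.10 ✓.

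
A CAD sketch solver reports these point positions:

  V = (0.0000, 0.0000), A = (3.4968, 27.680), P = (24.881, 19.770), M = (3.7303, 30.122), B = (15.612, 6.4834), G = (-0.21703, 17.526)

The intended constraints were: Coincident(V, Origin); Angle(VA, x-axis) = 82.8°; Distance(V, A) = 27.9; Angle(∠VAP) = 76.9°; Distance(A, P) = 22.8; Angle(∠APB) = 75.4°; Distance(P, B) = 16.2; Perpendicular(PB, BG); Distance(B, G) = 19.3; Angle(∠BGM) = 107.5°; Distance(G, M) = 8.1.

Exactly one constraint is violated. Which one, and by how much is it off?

Distance(G, M) = 8.1 — off by 5.10.

V = (0.00, 0.00) ✓; VA at 82.80° ✓; |VA| = 27.90 ✓; ∠VAP = 76.90° ✓; |AP| = 22.80 ✓; ∠APB = 75.40° ✓; |PB| = 16.20 ✓; ∠(PB, BG) = 90.00° ✓; |BG| = 19.30 ✓; ∠BGM = 107.5° ✓; |GM| = 13.20 ✗.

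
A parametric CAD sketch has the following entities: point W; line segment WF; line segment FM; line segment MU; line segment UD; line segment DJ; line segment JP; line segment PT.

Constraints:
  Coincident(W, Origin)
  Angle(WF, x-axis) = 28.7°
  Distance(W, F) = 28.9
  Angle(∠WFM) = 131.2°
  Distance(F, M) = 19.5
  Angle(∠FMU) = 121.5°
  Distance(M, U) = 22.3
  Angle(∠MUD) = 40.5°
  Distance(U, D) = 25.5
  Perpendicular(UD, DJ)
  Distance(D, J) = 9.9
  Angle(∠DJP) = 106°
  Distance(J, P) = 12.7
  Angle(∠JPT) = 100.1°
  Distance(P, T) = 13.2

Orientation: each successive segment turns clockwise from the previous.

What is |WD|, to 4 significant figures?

28.02

W is at the origin; WF runs at 28.7° with length 28.9, so F = (25.35, 13.88). ∠WFM = 131.2° gives FM at -20.10° from the x-axis; with |FM| = 19.5, M = (43.66, 7.177). ∠FMU = 121.5° gives MU at -78.60° from the x-axis; with |MU| = 22.3, U = (48.07, -14.68). ∠MUD = 40.5° gives UD at 141.9° from the x-axis; with |UD| = 25.5, D = (28.00, 1.051). Then |WD| = |D − W| = 28.02.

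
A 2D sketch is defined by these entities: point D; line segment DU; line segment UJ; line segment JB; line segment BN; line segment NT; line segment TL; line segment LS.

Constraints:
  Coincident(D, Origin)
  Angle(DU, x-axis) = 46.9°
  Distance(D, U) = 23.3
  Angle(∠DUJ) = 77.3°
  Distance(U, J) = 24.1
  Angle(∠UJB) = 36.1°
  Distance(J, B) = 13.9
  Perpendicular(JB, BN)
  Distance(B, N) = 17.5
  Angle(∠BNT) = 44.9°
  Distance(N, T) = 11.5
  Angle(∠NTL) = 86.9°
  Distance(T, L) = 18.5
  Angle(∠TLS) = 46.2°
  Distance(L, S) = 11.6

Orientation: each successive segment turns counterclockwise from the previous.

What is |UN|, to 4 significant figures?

6.477

D is at the origin; DU runs at 46.9° with length 23.3, so U = (15.92, 17.01). ∠DUJ = 77.3° gives UJ at 149.6° from the x-axis; with |UJ| = 24.1, J = (-4.866, 29.21). ∠UJB = 36.1° gives JB at -66.50° from the x-axis; with |JB| = 13.9, B = (0.6763, 16.46). JB ⟂ BN, so BN runs at 23.50°; with |BN| = 17.5, N = (16.72, 23.44). Then |UN| = |N − U| = 6.477.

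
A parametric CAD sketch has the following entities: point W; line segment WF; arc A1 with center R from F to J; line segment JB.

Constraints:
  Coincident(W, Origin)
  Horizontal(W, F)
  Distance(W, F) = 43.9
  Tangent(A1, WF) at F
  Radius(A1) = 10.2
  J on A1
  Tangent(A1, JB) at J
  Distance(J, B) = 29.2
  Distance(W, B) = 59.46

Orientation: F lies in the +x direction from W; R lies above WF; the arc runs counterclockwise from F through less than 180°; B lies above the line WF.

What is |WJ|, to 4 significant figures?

55.19

Checks: |RJ| = 10.20 ✓; ∠(RJ, JB) = 90.00° ✓; |JB| = 29.20 ✓; |WB| = 59.46 ✓.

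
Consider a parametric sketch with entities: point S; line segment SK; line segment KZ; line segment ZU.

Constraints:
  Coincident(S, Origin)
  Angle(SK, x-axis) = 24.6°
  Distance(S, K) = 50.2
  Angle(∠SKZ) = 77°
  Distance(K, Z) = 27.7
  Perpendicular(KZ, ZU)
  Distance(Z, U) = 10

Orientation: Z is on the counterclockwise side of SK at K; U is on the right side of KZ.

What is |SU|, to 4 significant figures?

61.16

S is at the origin; SK runs at 24.6° with length 50.2, so K = 50.2·(cos 24.6°, sin 24.6°) = (45.64, 20.90). ∠SKZ = 77.0°, so KZ runs at 24.6° + (180° − 77.0°) = 127.6° from the x-axis; with |KZ| = 27.7, Z = K + 27.7·(cos 127.6°, sin 127.6°) = (28.74, 42.84). The perpendicularity gives ZU at right angles to KZ; with |ZU| = 10.0 on the right of KZ, U = Z + 10.0·(0.7923, 0.6101) = (36.67, 48.95). Then |SU| = |U − S| = 61.16.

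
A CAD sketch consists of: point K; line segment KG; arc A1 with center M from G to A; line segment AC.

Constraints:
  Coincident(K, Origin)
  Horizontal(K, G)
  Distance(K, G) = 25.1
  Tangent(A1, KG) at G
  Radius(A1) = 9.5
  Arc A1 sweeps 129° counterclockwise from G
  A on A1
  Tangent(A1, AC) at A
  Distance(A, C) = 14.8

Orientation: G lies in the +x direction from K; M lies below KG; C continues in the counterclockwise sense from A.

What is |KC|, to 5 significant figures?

38.192

K is at the origin; KG is horizontal with |KG| = 25.1 and G on the +x side, so G = (25.100, 0.0000). Since A1 is tangent to KG there, MG ⟂ KG, so M = G + (0, -9.5) = (25.100, -9.5000). On A1, G sits at bearing 90° from M; a 129° counterclockwise sweep puts A at bearing 219°, so A = M + 9.5·(cos 219°, sin 219°) = (17.717, -15.479). A1 meets AC tangentially, so MA is at right angles to AC, so AC runs along (−sin 219°, cos 219°); with |AC| = 14.8, C = (27.031, -26.980). Then |KC| = |C − K| = 38.192.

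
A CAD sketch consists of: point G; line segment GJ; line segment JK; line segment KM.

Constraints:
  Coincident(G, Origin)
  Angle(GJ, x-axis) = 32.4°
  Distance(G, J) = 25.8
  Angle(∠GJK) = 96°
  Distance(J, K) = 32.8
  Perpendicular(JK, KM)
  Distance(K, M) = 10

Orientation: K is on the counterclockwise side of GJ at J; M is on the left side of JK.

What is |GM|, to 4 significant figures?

38.80

G is at the origin; GJ runs at 32.4° with length 25.8, so J = 25.8·(cos 32.4°, sin 32.4°) = (21.78, 13.82). ∠GJK = 96.0°, so JK runs at 32.4° + (180° − 96.0°) = 116.4° from the x-axis; with |JK| = 32.8, K = J + 32.8·(cos 116.4°, sin 116.4°) = (7.200, 43.20). JK ⟂ KM; with |KM| = 10.0 on the left of JK, M = K + 10.0·(-0.8957, -0.4446) = (-1.757, 38.76). Then |GM| = |M − G| = 38.80.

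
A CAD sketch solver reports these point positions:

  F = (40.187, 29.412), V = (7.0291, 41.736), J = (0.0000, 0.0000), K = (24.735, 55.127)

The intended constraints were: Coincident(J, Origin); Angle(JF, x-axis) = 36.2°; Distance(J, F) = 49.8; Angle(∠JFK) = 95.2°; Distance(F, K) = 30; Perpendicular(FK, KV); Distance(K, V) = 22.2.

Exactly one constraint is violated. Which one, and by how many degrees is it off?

Perpendicular(FK, KV) — off by 6.10°.

J = (0.00, 0.00) ✓; JF at 36.20° ✓; |JF| = 49.80 ✓; ∠JFK = 95.20° ✓; |FK| = 30.00 ✓; ∠(FK, KV) = 96.10° ✗; |KV| = 22.20 ✓.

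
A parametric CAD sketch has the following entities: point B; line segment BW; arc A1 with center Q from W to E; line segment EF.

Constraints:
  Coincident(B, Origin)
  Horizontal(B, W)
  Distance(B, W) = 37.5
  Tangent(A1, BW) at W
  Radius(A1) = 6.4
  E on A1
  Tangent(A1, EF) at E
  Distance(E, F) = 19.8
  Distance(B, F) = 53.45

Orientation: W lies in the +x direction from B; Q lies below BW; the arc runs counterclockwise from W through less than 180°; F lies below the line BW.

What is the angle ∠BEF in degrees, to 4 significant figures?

154.8°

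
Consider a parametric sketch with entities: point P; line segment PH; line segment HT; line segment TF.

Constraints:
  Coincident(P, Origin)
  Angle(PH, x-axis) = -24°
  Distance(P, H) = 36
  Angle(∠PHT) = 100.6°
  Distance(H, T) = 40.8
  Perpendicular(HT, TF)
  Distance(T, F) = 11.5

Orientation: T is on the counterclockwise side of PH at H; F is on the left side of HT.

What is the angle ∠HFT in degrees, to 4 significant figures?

74.26°

P is at the origin; PH runs at -24.0° with length 36.0, so H = 36.0·(cos -24.0°, sin -24.0°) = (32.89, -14.64). ∠PHT = 100.6°, so HT runs at -24.0° + (180° − 100.6°) = 55.40° from the x-axis; with |HT| = 40.8, T = H + 40.8·(cos 55.40°, sin 55.40°) = (56.06, 18.94). HT ⟂ TF; with |TF| = 11.5 on the left of HT, F = T + 11.5·(-0.8231, 0.5678) = (46.59, 25.47). Then cos ∠HFT = FH·FT / (|FH||FT|), giving 74.26°.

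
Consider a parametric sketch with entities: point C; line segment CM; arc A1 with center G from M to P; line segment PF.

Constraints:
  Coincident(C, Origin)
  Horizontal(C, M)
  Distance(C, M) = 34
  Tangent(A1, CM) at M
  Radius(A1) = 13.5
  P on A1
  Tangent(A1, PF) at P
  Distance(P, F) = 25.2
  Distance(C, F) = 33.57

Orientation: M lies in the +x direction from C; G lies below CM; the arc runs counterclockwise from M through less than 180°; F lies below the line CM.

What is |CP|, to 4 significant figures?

23.09

C is at the origin; C and M share the same y with |CM| = 34.0 and M on the +x side, so M = (34.00, 0.000). The tangent condition forces GM to be normal to CM, so G = M + (0, -13.5) = (34.00, -13.50). Since GP ⟂ PF (tangency), |GF| = √(13.5² + 25.2²) = 28.59 regardless of where P sits on A1. So F lies on both circle(C, 33.57) and circle(G, 28.59); the below-CM intersection is F = (11.75, -31.45). P is the foot of the tangent from F: P = (21.57, -8.239).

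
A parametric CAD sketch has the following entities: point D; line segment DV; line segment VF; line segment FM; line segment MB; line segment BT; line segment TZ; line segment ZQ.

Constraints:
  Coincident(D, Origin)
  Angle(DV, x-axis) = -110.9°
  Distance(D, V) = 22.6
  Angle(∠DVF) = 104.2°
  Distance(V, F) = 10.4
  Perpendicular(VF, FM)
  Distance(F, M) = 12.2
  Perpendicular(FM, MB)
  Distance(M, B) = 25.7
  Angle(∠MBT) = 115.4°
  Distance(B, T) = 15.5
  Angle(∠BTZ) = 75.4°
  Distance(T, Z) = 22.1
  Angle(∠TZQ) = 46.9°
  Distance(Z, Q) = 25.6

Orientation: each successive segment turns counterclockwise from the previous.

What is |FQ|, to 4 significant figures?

28.94

∠BTZ = 75.4° gives TZ at -45.90° from the x-axis; with |TZ| = 22.1, Z = (-11.68, -25.84). ∠TZQ = 46.9° gives ZQ at 87.20° from the x-axis; with |ZQ| = 25.6, Q = (-10.43, -0.2677). Then |FQ| = |Q − F| = 28.94.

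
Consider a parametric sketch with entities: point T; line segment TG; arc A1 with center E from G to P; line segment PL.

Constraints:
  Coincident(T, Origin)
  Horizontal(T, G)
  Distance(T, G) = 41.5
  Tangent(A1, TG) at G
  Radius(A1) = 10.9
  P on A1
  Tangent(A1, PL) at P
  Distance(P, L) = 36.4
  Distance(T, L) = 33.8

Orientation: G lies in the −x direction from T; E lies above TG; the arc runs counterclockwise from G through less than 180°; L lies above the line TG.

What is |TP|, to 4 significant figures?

33.29

T is at the origin; TG is horizontal with |TG| = 41.5 and G on the −x side, so G = (-41.50, 0.000). Since A1 is tangent to TG there, EG ⟂ TG, so E = G + (0, 10.9) = (-41.50, 10.90). Since EP ⟂ PL (tangency), |EL| = √(10.9² + 36.4²) = 38.00 regardless of where P sits on A1. So L lies on both circle(T, 33.8) and circle(E, 38.00); the above-TG intersection is L = (-10.08, 32.26). P is the foot of the tangent from L: P = (-33.04, 4.023).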